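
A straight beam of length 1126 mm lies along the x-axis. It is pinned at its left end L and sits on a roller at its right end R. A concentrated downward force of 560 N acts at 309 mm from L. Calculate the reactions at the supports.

ΣM about L: R_y·1126 − 560·309 = 0 → R_y = 173040/1126 = 153.677 ≈ 153.7 N.
ΣF_y = 0: L_y + 153.677 − 560 = 0 → L_y = 406.3 N.
ΣF_x = 0: no horizontal applied forces, so L_x = 0.

L_x = 0, L_y = 406.3 N, R_y = 153.7 N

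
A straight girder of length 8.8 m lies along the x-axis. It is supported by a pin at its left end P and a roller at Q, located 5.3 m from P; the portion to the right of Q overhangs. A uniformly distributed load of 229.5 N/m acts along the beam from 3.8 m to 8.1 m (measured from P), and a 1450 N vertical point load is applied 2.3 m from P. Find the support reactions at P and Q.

Resultant of the distributed load: 229.5 × 4.3 = 986.85 N at 5.95 m from P.
Taking moments about P: Q_y·5.3 − (229.5·4.3)·5.95 − 1450·2.3 = 0 → Q_y = 9206.7575/5.3 = 1737.12 ≈ 1737 N.
ΣF_y = 0: P_y + 1737.12 − 229.5·4.3 − 1450 = 0 → P_y = 699.7 N.
ΣF_x = 0: no horizontal applied forces, so P_x = 0.

P_x = 0, P_y = 699.7 N, Q_y = 1737 N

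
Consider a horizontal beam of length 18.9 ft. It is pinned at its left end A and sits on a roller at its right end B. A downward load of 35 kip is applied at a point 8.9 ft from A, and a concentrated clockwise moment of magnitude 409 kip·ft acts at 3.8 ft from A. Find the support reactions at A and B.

Moments about A: B_y·18.9 − 35·8.9 − 409 = 0 → B_y = 720.5/18.9 = 38.1217 ≈ 38.12 kip.
ΣF_y = 0: A_y + 38.1217 − 35 = 0 → A_y = -3.122 kip.
ΣF_x = 0: no horizontal applied forces, so A_x = 0.

A_x = 0, A_y = -3.122 kip, B_y = 38.12 kip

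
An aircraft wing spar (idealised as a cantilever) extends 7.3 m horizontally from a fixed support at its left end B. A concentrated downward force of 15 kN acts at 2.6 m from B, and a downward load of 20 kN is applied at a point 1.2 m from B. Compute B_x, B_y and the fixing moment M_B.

ΣF_x = 0: B_x = 0.
ΣF_y = 0: B_y − 15 − 20 = 0 → B_y = 35.00 kN.
ΣM about B: M_B − 15·2.6 − 20·1.2 = 0 → M_B = 63.00 kN·m.

B_x = 0, B_y = 35.00 kN, M_B = 63.00 kN·m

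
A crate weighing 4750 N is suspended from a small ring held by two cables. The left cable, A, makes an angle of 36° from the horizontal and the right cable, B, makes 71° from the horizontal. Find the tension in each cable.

T_A = 1617 N, T_B = 4018 N

ΣF_x = 0: −T_A·cos36° + T_B·cos71° = 0 → T_B = 2.48494·T_A.
ΣF_y = 0: T_A·sin36° + T_B·sin71° = 4750.
Substitute: T_A·(0.587785 + 2.48494·0.945519) = 4750 → T_A = 1617.11 ≈ 1617 N.
Then T_B = 2.48494 × 1617.11 = 4018 N.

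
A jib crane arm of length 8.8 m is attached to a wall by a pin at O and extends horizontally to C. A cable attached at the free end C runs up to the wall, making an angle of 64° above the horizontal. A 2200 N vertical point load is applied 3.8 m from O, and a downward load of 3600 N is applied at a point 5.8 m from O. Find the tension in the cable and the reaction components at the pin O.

T = 3697 N, O_x = 1621 N, O_y = 2477 N

ΣM about O: T·sin64°·8.8 − 2200·3.8 − 3600·5.8 = 0 → T = 29240/(8.8·0.898794) = 3696.87 ≈ 3697 N.
ΣF_x = 0: O_x − T·cos64° = 0 → O_x = 3696.87 × 0.438371 = 1621 N.
ΣF_y = 0: O_y + T·sin64° − 2200 − 3600 = 0 → O_y = 5800 − 3696.87 × 0.898794 = 2477 N.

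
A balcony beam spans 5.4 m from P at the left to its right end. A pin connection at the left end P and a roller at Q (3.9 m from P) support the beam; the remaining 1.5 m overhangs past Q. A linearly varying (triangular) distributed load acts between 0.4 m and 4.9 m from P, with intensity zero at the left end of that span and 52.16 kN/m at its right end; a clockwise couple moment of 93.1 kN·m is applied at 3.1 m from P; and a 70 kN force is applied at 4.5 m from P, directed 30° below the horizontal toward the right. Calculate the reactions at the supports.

P_x = -60.62 kN, P_y = -14.21 kN, Q_y = 166.6 kN

Resultant of the triangular load: ½ × 52.16 × 4.5 = 117.36 kN, acting at 3.4 m from P (one-third of the span from the peak).
Moments about P: Q_y·3.9 − (½·52.16·4.5)·3.4 − 93.1 − 70·sin30°·4.5 = 0 → Q_y = 649.624/3.9 = 166.57 ≈ 166.6 kN.
ΣF_y = 0: P_y + 166.57 − ½·52.16·4.5 − 70·sin30° = 0 → P_y = -14.21 kN.
ΣF_x = 0: P_x + 70·cos30° = 0 → P_x = -60.62 kN.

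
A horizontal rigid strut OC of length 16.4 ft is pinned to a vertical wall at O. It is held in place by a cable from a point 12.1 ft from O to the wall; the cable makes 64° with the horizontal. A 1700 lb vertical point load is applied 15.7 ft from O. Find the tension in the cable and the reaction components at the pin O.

T = 2454 lb, O_x = 1076 lb, O_y = -505.8 lb

ΣM about O: T·sin64°·12.1 − 1700·15.7 = 0 → T = 26690/(12.1·0.898794) = 2454.16 ≈ 2454 lb.
ΣF_x = 0: O_x − T·cos64° = 0 → O_x = 2454.16 × 0.438371 = 1076 lb.
ΣF_y = 0: O_y + T·sin64° − 1700 = 0 → O_y = 1700 − 2454.16 × 0.898794 = -505.8 lb.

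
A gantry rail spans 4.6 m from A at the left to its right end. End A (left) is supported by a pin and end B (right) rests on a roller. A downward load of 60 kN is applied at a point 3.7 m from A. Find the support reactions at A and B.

Moments about A: B_y·4.6 − 60·3.7 = 0 → B_y = 222/4.6 = 48.2609 ≈ 48.26 kN.
ΣF_y = 0: A_y + 48.2609 − 60 = 0 → A_y = 11.74 kN.
ΣF_x = 0: no horizontal applied forces, so A_x = 0.

A_x = 0, A_y = 11.74 kN, B_y = 48.26 kN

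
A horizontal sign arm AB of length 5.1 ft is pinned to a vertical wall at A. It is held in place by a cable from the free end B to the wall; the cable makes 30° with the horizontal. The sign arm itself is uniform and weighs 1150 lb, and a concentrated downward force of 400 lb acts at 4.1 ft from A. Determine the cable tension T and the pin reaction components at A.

T = 1793 lb, A_x = 1553 lb, A_y = 653.4 lb

ΣM about A: T·sin30°·5.1 − 1150·2.55 − 400·4.1 = 0 → T = 4572.5/(5.1·0.5) = 1793.14 ≈ 1793 lb.
ΣF_x = 0: A_x − T·cos30° = 0 → A_x = 1793.14 × 0.866025 = 1553 lb.
ΣF_y = 0: A_y + T·sin30° − 1150 − 400 = 0 → A_y = 1550 − 1793.14 × 0.5 = 653.4 lb.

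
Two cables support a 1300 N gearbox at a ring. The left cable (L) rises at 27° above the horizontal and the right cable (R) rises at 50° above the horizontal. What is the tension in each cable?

T_L = 857.6 N, T_R = 1189 N

ΣF_x = 0: −T_L·cos27° + T_R·cos50° = 0 → T_R = 1.38616·T_L.
ΣF_y = 0: T_L·sin27° + T_R·sin50° = 1300.
Substitute: T_L·(0.45399 + 1.38616·0.766044) = 1300 → T_L = 857.605 ≈ 857.6 N.
Then T_R = 1.38616 × 857.605 = 1189 N.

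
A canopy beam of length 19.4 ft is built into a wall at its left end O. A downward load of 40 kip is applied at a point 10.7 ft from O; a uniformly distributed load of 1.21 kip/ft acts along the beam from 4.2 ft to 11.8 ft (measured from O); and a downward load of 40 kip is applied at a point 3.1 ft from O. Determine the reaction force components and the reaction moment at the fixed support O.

O_x = 0, O_y = 89.20 kip, M_O = 625.6 kip·ft

Resultant of the distributed load: 1.21 × 7.6 = 9.196 kip at 8 ft from O.
ΣF_x = 0: O_x = 0.
ΣF_y = 0: O_y − 40 − 1.21·7.6 − 40 = 0 → O_y = 89.20 kip.
ΣM about O: M_O − 40·10.7 − (1.21·7.6)·8 − 40·3.1 = 0 → M_O = 625.6 kip·ft.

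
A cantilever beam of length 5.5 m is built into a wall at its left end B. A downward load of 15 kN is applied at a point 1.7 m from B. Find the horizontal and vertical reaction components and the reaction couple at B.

ΣF_x = 0: B_x = 0.
ΣF_y = 0: B_y − 15 = 0 → B_y = 15.00 kN.
ΣM about B: M_B − 15·1.7 = 0 → M_B = 25.50 kN·m.

B_x = 0, B_y = 15.00 kN, M_B = 25.50 kN·m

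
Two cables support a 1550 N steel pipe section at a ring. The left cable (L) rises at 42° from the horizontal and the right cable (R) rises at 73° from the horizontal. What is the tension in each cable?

ΣF_x = 0: −T_L·cos42° + T_R·cos73° = 0 → T_R = 2.54178·T_L.
ΣF_y = 0: T_L·sin42° + T_R·sin73° = 1550.
Substitute: T_L·(0.669131 + 2.54178·0.956305) = 1550 → T_L = 500.025 ≈ 500.0 N.
Then T_R = 2.54178 × 500.025 = 1271 N.

T_L = 500.0 N, T_R = 1271 N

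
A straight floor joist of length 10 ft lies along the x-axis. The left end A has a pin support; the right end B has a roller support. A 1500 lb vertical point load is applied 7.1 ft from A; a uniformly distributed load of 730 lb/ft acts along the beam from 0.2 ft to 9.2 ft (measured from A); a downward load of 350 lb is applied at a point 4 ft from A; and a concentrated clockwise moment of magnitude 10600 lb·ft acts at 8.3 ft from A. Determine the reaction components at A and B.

A_x = 0, A_y = 3067 lb, B_y = 5353 lb

Resultant of the distributed load: 730 × 9 = 6570 lb at 4.7 ft from A.
Moments about A: B_y·10 − 1500·7.1 − (730·9)·4.7 − 350·4 − 10600 = 0 → B_y = 53529/10 = 5352.9 ≈ 5353 lb.
ΣF_y = 0: A_y + 5352.9 − 1500 − 730·9 − 350 = 0 → A_y = 3067 lb.
ΣF_x = 0: no horizontal applied forces, so A_x = 0.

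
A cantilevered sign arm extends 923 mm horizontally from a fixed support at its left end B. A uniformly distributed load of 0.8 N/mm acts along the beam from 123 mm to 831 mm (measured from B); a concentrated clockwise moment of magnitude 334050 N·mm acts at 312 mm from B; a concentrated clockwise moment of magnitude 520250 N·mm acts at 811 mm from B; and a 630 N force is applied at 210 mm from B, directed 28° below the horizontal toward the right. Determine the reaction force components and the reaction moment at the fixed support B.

B_x = -556.3 N, B_y = 862.2 N, M_B = 1187000 N·mm

Resultant of the distributed load: 0.8 × 708 = 566.4 N at 477 mm from B.
ΣF_x = 0: B_x + 630·cos28° = 0 → B_x = -556.3 N.
ΣF_y = 0: B_y − 0.8·708 − 630·sin28° = 0 → B_y = 862.2 N.
ΣM about B: M_B − (0.8·708)·477 − 334050 − 520250 − 630·sin28°·210 = 0 → M_B = 1187000 N·mm.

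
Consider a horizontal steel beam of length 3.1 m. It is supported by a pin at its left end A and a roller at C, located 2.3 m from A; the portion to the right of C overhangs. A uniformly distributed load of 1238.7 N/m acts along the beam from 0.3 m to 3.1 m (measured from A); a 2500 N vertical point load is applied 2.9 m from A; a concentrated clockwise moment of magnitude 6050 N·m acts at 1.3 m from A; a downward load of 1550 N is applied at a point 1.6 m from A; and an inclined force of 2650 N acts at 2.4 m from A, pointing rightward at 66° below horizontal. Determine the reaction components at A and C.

A_x = -1078 N, A_y = -2011 N, C_y = 11950 N

Resultant of the distributed load: 1238.7 × 2.8 = 3468.36 N at 1.7 m from A.
ΣM about A: C_y·2.3 − (1238.7·2.8)·1.7 − 2500·2.9 − 6050 − 1550·1.6 − 2650·sin66°·2.4 = 0 → C_y = 27486.4/2.3 = 11950.6 ≈ 11950 N.
ΣF_y = 0: A_y + 11950.6 − 1238.7·2.8 − 2500 − 1550 − 2650·sin66° = 0 → A_y = -2011 N.
ΣF_x = 0: A_x + 2650·cos66° = 0 → A_x = -1078 N.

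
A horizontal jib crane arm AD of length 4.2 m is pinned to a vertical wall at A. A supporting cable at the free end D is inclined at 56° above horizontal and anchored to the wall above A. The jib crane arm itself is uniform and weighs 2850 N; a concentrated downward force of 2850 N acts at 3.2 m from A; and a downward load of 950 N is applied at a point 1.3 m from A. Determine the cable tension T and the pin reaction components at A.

ΣM about A: T·sin56°·4.2 − 2850·2.1 − 2850·3.2 − 950·1.3 = 0 → T = 16340/(4.2·0.829038) = 4692.76 ≈ 4693 N.
ΣF_x = 0: A_x − T·cos56° = 0 → A_x = 4692.76 × 0.559193 = 2624 N.
ΣF_y = 0: A_y + T·sin56° − 2850 − 2850 − 950 = 0 → A_y = 6650 − 4692.76 × 0.829038 = 2760 N.

T = 4693 N, A_x = 2624 N, A_y = 2760 N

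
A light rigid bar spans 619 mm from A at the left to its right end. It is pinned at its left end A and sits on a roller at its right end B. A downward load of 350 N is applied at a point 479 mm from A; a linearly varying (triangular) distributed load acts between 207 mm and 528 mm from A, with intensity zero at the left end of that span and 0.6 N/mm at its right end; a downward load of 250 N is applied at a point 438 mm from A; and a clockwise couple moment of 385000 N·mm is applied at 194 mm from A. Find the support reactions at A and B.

A_x = 0, A_y = -438.9 N, B_y = 1135 N

Resultant of the triangular load: ½ × 0.6 × 321 = 96.3 N, acting at 421 mm from A (one-third of the span from the peak).
Moments about A: B_y·619 − 350·479 − (½·0.6·321)·421 − 250·438 − 385000 = 0 → B_y = 702692.3/619 = 1135.21 ≈ 1135 N.
ΣF_y = 0: A_y + 1135.21 − 350 − ½·0.6·321 − 250 = 0 → A_y = -438.9 N.
ΣF_x = 0: no horizontal applied forces, so A_x = 0.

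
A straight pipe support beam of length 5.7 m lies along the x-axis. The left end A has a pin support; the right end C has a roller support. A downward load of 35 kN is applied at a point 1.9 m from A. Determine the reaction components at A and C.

ΣM about A: C_y·5.7 − 35·1.9 = 0 → C_y = 66.5/5.7 = 11.6667 ≈ 11.67 kN.
ΣF_y = 0: A_y + 11.6667 − 35 = 0 → A_y = 23.33 kN.
ΣF_x = 0: no horizontal applied forces, so A_x = 0.

A_x = 0, A_y = 23.33 kN, C_y = 11.67 kN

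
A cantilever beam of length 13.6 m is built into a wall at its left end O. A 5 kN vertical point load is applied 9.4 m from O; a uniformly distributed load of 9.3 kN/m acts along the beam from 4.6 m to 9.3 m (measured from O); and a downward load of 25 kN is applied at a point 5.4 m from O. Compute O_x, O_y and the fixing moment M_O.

O_x = 0, O_y = 73.71 kN, M_O = 485.8 kN·m

Resultant of the distributed load: 9.3 × 4.7 = 43.71 kN at 6.95 m from O.
ΣF_x = 0: O_x = 0.
ΣF_y = 0: O_y − 5 − 9.3·4.7 − 25 = 0 → O_y = 73.71 kN.
ΣM about O: M_O − 5·9.4 − (9.3·4.7)·6.95 − 25·5.4 = 0 → M_O = 485.8 kN·m.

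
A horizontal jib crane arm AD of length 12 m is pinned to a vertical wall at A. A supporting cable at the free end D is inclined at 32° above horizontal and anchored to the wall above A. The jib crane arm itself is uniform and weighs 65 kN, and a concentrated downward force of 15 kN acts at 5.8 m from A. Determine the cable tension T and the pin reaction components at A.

T = 75.01 kN, A_x = 63.61 kN, A_y = 40.25 kN

ΣM about A: T·sin32°·12 − 65·6 − 15·5.8 = 0 → T = 477/(12·0.529919) = 75.0115 ≈ 75.01 kN.
ΣF_x = 0: A_x − T·cos32° = 0 → A_x = 75.0115 × 0.848048 = 63.61 kN.
ΣF_y = 0: A_y + T·sin32° − 65 − 15 = 0 → A_y = 80 − 75.0115 × 0.529919 = 40.25 kN.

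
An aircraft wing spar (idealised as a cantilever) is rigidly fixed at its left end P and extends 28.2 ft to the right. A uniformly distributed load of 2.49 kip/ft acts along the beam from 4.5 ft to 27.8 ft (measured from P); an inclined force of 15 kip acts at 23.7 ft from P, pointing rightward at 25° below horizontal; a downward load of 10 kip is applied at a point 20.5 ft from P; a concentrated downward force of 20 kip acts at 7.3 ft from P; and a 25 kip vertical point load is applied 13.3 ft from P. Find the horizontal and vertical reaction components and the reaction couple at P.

Resultant of the distributed load: 2.49 × 23.3 = 58.017 kip at 16.15 ft from P.
ΣF_x = 0: P_x + 15·cos25° = 0 → P_x = -13.59 kip.
ΣF_y = 0: P_y − 2.49·23.3 − 15·sin25° − 10 − 20 − 25 = 0 → P_y = 119.4 kip.
ΣM about P: M_P − (2.49·23.3)·16.15 − 15·sin25°·23.7 − 10·20.5 − 20·7.3 − 25·13.3 = 0 → M_P = 1771 kip·ft.

P_x = -13.59 kip, P_y = 119.4 kip, M_P = 1771 kip·ft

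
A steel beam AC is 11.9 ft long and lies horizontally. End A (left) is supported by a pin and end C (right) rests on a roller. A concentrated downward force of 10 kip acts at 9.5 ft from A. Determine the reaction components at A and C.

Moments about A: C_y·11.9 − 10·9.5 = 0 → C_y = 95/11.9 = 7.98319 ≈ 7.983 kip.
ΣF_y = 0: A_y + 7.98319 − 10 = 0 → A_y = 2.017 kip.
ΣF_x = 0: no horizontal applied forces, so A_x = 0.

A_x = 0, A_y = 2.017 kip, C_y = 7.983 kip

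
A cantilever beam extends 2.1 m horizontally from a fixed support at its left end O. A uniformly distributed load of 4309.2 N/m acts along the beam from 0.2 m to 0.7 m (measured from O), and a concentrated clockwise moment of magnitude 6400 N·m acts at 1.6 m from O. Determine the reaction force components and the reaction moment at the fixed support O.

Resultant of the distributed load: 4309.2 × 0.5 = 2154.6 N at 0.45 m from O.
ΣF_x = 0: O_x = 0.
ΣF_y = 0: O_y − 4309.2·0.5 = 0 → O_y = 2155 N.
ΣM about O: M_O − (4309.2·0.5)·0.45 − 6400 = 0 → M_O = 7370 N·m.

O_x = 0, O_y = 2155 N, M_O = 7370 N·m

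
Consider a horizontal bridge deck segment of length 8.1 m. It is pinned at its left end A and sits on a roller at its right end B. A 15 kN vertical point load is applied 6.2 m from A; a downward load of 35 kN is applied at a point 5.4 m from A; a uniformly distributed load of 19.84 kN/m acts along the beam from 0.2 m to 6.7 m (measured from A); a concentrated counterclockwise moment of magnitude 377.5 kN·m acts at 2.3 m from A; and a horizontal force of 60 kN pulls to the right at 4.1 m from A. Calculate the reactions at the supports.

A_x = -60.00 kN, A_y = 135.8 kN, B_y = 43.14 kN

Resultant of the distributed load: 19.84 × 6.5 = 128.96 kN at 3.45 m from A.
Taking moments about A: B_y·8.1 − 15·6.2 − 35·5.4 − (19.84·6.5)·3.45 + 377.5 = 0 → B_y = 349.412/8.1 = 43.1373 ≈ 43.14 kN.
ΣF_y = 0: A_y + 43.1373 − 15 − 35 − 19.84·6.5 = 0 → A_y = 135.8 kN.
ΣF_x = 0: A_x + 60 = 0 → A_x = -60.00 kN.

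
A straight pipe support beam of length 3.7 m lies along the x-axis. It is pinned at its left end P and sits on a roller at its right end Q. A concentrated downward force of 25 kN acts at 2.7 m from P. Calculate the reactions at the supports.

ΣM about P: Q_y·3.7 − 25·2.7 = 0 → Q_y = 67.5/3.7 = 18.2432 ≈ 18.24 kN.
ΣF_y = 0: P_y + 18.2432 − 25 = 0 → P_y = 6.757 kN.
ΣF_x = 0: no horizontal applied forces, so P_x = 0.

P_x = 0, P_y = 6.757 kN, Q_y = 18.24 kN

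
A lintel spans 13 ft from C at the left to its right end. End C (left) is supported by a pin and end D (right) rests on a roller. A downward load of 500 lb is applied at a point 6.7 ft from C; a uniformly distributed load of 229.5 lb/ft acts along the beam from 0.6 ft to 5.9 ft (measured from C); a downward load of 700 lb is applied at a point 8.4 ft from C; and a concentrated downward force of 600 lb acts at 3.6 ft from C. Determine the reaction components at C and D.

C_x = 0, C_y = 1836 lb, D_y = 1180 lb

Resultant of the distributed load: 229.5 × 5.3 = 1216.35 lb at 3.25 ft from C.
Moments about C: D_y·13 − 500·6.7 − (229.5·5.3)·3.25 − 700·8.4 − 600·3.6 = 0 → D_y = 15343.1375/13 = 1180.24 ≈ 1180 lb.
ΣF_y = 0: C_y + 1180.24 − 500 − 229.5·5.3 − 700 − 600 = 0 → C_y = 1836 lb.
ΣF_x = 0: no horizontal applied forces, so C_x = 0.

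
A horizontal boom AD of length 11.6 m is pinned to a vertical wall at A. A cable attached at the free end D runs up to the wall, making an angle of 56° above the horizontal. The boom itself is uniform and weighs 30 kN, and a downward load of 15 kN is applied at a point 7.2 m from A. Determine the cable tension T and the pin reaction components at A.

T = 29.32 kN, A_x = 16.40 kN, A_y = 20.69 kN

ΣM about A: T·sin56°·11.6 − 30·5.8 − 15·7.2 = 0 → T = 282/(11.6·0.829038) = 29.3236 ≈ 29.32 kN.
ΣF_x = 0: A_x − T·cos56° = 0 → A_x = 29.3236 × 0.559193 = 16.40 kN.
ΣF_y = 0: A_y + T·sin56° − 30 − 15 = 0 → A_y = 45 − 29.3236 × 0.829038 = 20.69 kN.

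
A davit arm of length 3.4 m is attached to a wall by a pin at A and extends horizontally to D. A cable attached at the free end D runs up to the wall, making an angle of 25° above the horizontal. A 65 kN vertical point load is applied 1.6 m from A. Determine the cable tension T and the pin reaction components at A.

T = 72.38 kN, A_x = 65.60 kN, A_y = 34.41 kN

ΣM about A: T·sin25°·3.4 − 65·1.6 = 0 → T = 104/(3.4·0.422618) = 72.378 ≈ 72.38 kN.
ΣF_x = 0: A_x − T·cos25° = 0 → A_x = 72.378 × 0.906308 = 65.60 kN.
ΣF_y = 0: A_y + T·sin25° − 65 = 0 → A_y = 65 − 72.378 × 0.422618 = 34.41 kN.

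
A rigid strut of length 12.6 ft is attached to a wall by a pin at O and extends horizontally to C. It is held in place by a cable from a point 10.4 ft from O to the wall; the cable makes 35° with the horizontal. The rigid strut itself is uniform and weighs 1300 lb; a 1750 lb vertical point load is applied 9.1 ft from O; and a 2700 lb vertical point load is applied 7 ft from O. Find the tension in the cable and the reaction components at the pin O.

T = 7211 lb, O_x = 5907 lb, O_y = 1614 lb

ΣM about O: T·sin35°·10.4 − 1300·6.3 − 1750·9.1 − 2700·7 = 0 → T = 43015/(10.4·0.573576) = 7211 lb.
ΣF_x = 0: O_x − T·cos35° = 0 → O_x = 7211 × 0.819152 = 5907 lb.
ΣF_y = 0: O_y + T·sin35° − 1300 − 1750 − 2700 = 0 → O_y = 5750 − 7211 × 0.573576 = 1614 lb.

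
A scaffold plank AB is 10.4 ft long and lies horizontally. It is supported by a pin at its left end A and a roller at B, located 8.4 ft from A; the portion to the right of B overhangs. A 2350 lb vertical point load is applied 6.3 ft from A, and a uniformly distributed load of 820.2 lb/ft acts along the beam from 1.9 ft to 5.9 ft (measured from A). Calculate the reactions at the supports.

Resultant of the distributed load: 820.2 × 4 = 3280.8 lb at 3.9 ft from A.
ΣM about A: B_y·8.4 − 2350·6.3 − (820.2·4)·3.9 = 0 → B_y = 27600.12/8.4 = 3285.73 ≈ 3286 lb.
ΣF_y = 0: A_y + 3285.73 − 2350 − 820.2·4 = 0 → A_y = 2345 lb.
ΣF_x = 0: no horizontal applied forces, so A_x = 0.

A_x = 0, A_y = 2345 lb, B_y = 3286 lb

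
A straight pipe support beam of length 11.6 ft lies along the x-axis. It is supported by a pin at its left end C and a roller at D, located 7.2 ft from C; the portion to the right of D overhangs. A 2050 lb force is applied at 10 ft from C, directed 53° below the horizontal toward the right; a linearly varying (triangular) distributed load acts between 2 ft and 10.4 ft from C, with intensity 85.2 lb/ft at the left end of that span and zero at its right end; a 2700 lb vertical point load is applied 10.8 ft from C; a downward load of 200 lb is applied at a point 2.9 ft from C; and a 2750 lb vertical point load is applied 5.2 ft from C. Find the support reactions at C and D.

Resultant of the triangular load: ½ × 85.2 × 8.4 = 357.84 lb, acting at 4.8 ft from C (one-third of the span from the peak).
Taking moments about C: D_y·7.2 − 2050·sin53°·10 − (½·85.2·8.4)·4.8 − 2700·10.8 − 200·2.9 − 2750·5.2 = 0 → D_y = 62129.7/7.2 = 8629.12 ≈ 8629 lb.
ΣF_y = 0: C_y + 8629.12 − 2050·sin53° − ½·85.2·8.4 − 2700 − 200 − 2750 = 0 → C_y = -984.1 lb.
ΣF_x = 0: C_x + 2050·cos53° = 0 → C_x = -1234 lb.

C_x = -1234 lb, C_y = -984.1 lb, D_y = 8629 lb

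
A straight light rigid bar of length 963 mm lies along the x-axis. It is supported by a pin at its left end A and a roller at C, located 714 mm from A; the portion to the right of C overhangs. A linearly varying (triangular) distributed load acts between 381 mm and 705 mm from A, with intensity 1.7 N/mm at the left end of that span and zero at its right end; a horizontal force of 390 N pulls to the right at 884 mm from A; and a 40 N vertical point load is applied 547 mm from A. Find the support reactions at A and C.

Resultant of the triangular load: ½ × 1.7 × 324 = 275.4 N, acting at 489 mm from A (one-third of the span from the peak).
Moments about A: C_y·714 − (½·1.7·324)·489 − 40·547 = 0 → C_y = 156550.6/714 = 219.259 ≈ 219.3 N.
ΣF_y = 0: A_y + 219.259 − ½·1.7·324 − 40 = 0 → A_y = 96.14 N.
ΣF_x = 0: A_x + 390 = 0 → A_x = -390.0 N.

A_x = -390.0 N, A_y = 96.14 N, C_y = 219.3 N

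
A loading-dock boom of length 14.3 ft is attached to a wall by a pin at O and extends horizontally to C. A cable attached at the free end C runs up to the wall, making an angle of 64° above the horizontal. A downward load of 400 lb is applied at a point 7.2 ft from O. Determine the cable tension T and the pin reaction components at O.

T = 224.1 lb, O_x = 98.23 lb, O_y = 198.6 lb

ΣM about O: T·sin64°·14.3 − 400·7.2 = 0 → T = 2880/(14.3·0.898794) = 224.076 ≈ 224.1 lb.
ΣF_x = 0: O_x − T·cos64° = 0 → O_x = 224.076 × 0.438371 = 98.23 lb.
ΣF_y = 0: O_y + T·sin64° − 400 = 0 → O_y = 400 − 224.076 × 0.898794 = 198.6 lb.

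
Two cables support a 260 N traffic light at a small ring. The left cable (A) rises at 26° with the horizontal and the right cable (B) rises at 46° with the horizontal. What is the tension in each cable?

ΣF_x = 0: −T_A·cos26° + T_B·cos46° = 0 → T_B = 1.29386·T_A.
ΣF_y = 0: T_A·sin26° + T_B·sin46° = 260.
Substitute: T_A·(0.438371 + 1.29386·0.71934) = 260 → T_A = 189.906 ≈ 189.9 N.
Then T_B = 1.29386 × 189.906 = 245.7 N.

T_A = 189.9 N, T_B = 245.7 N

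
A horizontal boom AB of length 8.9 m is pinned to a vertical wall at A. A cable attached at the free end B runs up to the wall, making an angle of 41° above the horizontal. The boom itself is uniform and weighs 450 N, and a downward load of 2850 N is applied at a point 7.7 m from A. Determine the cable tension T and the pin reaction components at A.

ΣM about A: T·sin41°·8.9 − 450·4.45 − 2850·7.7 = 0 → T = 23947.5/(8.9·0.656059) = 4101.35 ≈ 4101 N.
ΣF_x = 0: A_x − T·cos41° = 0 → A_x = 4101.35 × 0.75471 = 3095 N.
ΣF_y = 0: A_y + T·sin41° − 450 − 2850 = 0 → A_y = 3300 − 4101.35 × 0.656059 = 609.3 N.

T = 4101 N, A_x = 3095 N, A_y = 609.3 N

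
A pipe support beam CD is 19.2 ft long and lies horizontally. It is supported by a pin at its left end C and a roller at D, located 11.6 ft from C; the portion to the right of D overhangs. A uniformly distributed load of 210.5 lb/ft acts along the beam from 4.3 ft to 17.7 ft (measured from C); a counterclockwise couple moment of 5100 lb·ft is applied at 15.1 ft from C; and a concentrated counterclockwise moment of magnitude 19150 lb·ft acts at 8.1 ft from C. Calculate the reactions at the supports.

Resultant of the distributed load: 210.5 × 13.4 = 2820.7 lb at 11 ft from C.
Moments about C: D_y·11.6 − (210.5·13.4)·11 + 5100 + 19150 = 0 → D_y = 6777.7/11.6 = 584.284 ≈ 584.3 lb.
ΣF_y = 0: C_y + 584.284 − 210.5·13.4 = 0 → C_y = 2236 lb.
ΣF_x = 0: no horizontal applied forces, so C_x = 0.

C_x = 0, C_y = 2236 lb, D_y = 584.3 lb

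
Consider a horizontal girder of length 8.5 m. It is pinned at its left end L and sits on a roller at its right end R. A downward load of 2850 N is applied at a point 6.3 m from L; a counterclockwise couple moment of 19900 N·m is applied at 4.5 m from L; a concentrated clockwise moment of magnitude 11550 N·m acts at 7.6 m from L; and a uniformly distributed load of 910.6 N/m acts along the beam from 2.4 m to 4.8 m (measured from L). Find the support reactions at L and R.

Resultant of the distributed load: 910.6 × 2.4 = 2185.44 N at 3.6 m from L.
ΣM about L: R_y·8.5 − 2850·6.3 + 19900 − 11550 − (910.6·2.4)·3.6 = 0 → R_y = 17472.584/8.5 = 2055.6 ≈ 2056 N.
ΣF_y = 0: L_y + 2055.6 − 2850 − 910.6·2.4 = 0 → L_y = 2980 N.
ΣF_x = 0: no horizontal applied forces, so L_x = 0.

L_x = 0, L_y = 2980 N, R_y = 2056 N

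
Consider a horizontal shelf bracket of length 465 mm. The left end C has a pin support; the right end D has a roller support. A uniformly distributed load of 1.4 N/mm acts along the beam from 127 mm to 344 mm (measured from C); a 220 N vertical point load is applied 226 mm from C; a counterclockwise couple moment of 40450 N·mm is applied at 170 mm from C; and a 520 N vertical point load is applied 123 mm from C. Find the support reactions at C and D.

Resultant of the distributed load: 1.4 × 217 = 303.8 N at 235.5 mm from C.
ΣM about C: D_y·465 − (1.4·217)·235.5 − 220·226 + 40450 − 520·123 = 0 → D_y = 144774.9/465 = 311.344 ≈ 311.3 N.
ΣF_y = 0: C_y + 311.344 − 1.4·217 − 220 − 520 = 0 → C_y = 732.5 N.
ΣF_x = 0: no horizontal applied forces, so C_x = 0.

C_x = 0, C_y = 732.5 N, D_y = 311.3 N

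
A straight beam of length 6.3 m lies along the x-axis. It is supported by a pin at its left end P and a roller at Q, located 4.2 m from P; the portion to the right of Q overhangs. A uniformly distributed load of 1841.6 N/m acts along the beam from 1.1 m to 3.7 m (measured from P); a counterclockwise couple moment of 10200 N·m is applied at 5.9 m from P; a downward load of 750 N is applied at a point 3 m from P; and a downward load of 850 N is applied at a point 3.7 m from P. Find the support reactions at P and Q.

P_x = 0, P_y = 4796 N, Q_y = 1592 N

Resultant of the distributed load: 1841.6 × 2.6 = 4788.16 N at 2.4 m from P.
Taking moments about P: Q_y·4.2 − (1841.6·2.6)·2.4 + 10200 − 750·3 − 850·3.7 = 0 → Q_y = 6686.584/4.2 = 1592.04 ≈ 1592 N.
ΣF_y = 0: P_y + 1592.04 − 1841.6·2.6 − 750 − 850 = 0 → P_y = 4796 N.
ΣF_x = 0: no horizontal applied forces, so P_x = 0.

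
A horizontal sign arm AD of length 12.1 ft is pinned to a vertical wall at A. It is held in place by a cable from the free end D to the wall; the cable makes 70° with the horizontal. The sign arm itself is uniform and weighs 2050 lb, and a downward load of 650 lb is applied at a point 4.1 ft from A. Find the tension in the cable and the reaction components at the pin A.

T = 1325 lb, A_x = 453.2 lb, A_y = 1455 lb

ΣM about A: T·sin70°·12.1 − 2050·6.05 − 650·4.1 = 0 → T = 15067.5/(12.1·0.939693) = 1325.16 ≈ 1325 lb.
ΣF_x = 0: A_x − T·cos70° = 0 → A_x = 1325.16 × 0.34202 = 453.2 lb.
ΣF_y = 0: A_y + T·sin70° − 2050 − 650 = 0 → A_y = 2700 − 1325.16 × 0.939693 = 1455 lb.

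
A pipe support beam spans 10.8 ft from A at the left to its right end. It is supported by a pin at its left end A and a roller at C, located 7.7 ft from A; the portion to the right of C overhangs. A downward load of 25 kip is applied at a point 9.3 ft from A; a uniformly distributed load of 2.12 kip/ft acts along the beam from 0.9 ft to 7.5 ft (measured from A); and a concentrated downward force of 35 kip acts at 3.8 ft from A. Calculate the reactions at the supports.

A_x = 0, A_y = 18.89 kip, C_y = 55.10 kip

Resultant of the distributed load: 2.12 × 6.6 = 13.992 kip at 4.2 ft from A.
ΣM about A: C_y·7.7 − 25·9.3 − (2.12·6.6)·4.2 − 35·3.8 = 0 → C_y = 424.2664/7.7 = 55.0995 ≈ 55.10 kip.
ΣF_y = 0: A_y + 55.0995 − 25 − 2.12·6.6 − 35 = 0 → A_y = 18.89 kip.
ΣF_x = 0: no horizontal applied forces, so A_x = 0.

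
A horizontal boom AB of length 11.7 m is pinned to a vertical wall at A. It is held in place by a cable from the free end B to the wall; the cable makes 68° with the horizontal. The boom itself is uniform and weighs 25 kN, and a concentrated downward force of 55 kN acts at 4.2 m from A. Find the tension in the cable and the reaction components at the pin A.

ΣM about A: T·sin68°·11.7 − 25·5.85 − 55·4.2 = 0 → T = 377.25/(11.7·0.927184) = 34.7758 ≈ 34.78 kN.
ΣF_x = 0: A_x − T·cos68° = 0 → A_x = 34.7758 × 0.374607 = 13.03 kN.
ΣF_y = 0: A_y + T·sin68° − 25 − 55 = 0 → A_y = 80 − 34.7758 × 0.927184 = 47.76 kN.

T = 34.78 kN, A_x = 13.03 kN, A_y = 47.76 kN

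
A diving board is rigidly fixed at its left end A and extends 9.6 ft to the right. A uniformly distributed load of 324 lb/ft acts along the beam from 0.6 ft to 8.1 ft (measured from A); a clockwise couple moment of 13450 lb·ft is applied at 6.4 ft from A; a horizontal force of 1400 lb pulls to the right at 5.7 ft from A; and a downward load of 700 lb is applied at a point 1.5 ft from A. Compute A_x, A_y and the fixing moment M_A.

A_x = -1400 lb, A_y = 3130 lb, M_A = 25070 lb·ft

Resultant of the distributed load: 324 × 7.5 = 2430 lb at 4.35 ft from A.
ΣF_x = 0: A_x + 1400 = 0 → A_x = -1400 lb.
ΣF_y = 0: A_y − 324·7.5 − 700 = 0 → A_y = 3130 lb.
ΣM about A: M_A − (324·7.5)·4.35 − 13450 − 700·1.5 = 0 → M_A = 25070 lb·ft.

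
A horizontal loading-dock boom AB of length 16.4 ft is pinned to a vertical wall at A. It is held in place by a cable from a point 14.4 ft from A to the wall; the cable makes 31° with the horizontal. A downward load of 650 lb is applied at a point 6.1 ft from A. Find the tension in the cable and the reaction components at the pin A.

ΣM about A: T·sin31°·14.4 − 650·6.1 = 0 → T = 3965/(14.4·0.515038) = 534.615 ≈ 534.6 lb.
ΣF_x = 0: A_x − T·cos31° = 0 → A_x = 534.615 × 0.857167 = 458.3 lb.
ΣF_y = 0: A_y + T·sin31° − 650 = 0 → A_y = 650 − 534.615 × 0.515038 = 374.7 lb.

T = 534.6 lb, A_x = 458.3 lb, A_y = 374.7 lb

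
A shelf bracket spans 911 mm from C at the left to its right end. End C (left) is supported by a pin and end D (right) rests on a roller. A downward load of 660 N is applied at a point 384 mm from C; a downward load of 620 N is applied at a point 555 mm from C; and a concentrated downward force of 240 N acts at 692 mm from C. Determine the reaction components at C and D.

Moments about C: D_y·911 − 660·384 − 620·555 − 240·692 = 0 → D_y = 763620/911 = 838.222 ≈ 838.2 N.
ΣF_y = 0: C_y + 838.222 − 660 − 620 − 240 = 0 → C_y = 681.8 N.
ΣF_x = 0: no horizontal applied forces, so C_x = 0.

C_x = 0, C_y = 681.8 N, D_y = 838.2 N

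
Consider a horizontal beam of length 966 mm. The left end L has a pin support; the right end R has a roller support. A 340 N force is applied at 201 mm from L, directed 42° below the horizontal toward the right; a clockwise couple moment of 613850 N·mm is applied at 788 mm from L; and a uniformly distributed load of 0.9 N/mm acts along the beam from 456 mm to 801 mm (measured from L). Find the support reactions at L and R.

L_x = -252.7 N, L_y = -346.8 N, R_y = 884.8 N

Resultant of the distributed load: 0.9 × 345 = 310.5 N at 628.5 mm from L.
Taking moments about L: R_y·966 − 340·sin42°·201 − 613850 − (0.9·345)·628.5 = 0 → R_y = 854728/966 = 884.812 ≈ 884.8 N.
ΣF_y = 0: L_y + 884.812 − 340·sin42° − 0.9·345 = 0 → L_y = -346.8 N.
ΣF_x = 0: L_x + 340·cos42° = 0 → L_x = -252.7 N.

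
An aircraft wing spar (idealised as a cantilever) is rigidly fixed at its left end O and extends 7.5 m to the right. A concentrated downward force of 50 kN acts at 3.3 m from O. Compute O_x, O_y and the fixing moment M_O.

O_x = 0, O_y = 50.00 kN, M_O = 165.0 kN·m

ΣF_x = 0: O_x = 0.
ΣF_y = 0: O_y − 50 = 0 → O_y = 50.00 kN.
ΣM about O: M_O − 50·3.3 = 0 → M_O = 165.0 kN·m.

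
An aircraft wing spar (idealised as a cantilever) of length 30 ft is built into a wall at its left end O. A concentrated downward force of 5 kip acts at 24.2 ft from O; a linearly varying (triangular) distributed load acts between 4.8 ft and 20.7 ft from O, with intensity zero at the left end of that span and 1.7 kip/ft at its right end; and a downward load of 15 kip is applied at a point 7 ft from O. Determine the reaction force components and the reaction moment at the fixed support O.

Resultant of the triangular load: ½ × 1.7 × 15.9 = 13.515 kip, acting at 15.4 ft from O (one-third of the span from the peak).
ΣF_x = 0: O_x = 0.
ΣF_y = 0: O_y − 5 − ½·1.7·15.9 − 15 = 0 → O_y = 33.52 kip.
ΣM about O: M_O − 5·24.2 − (½·1.7·15.9)·15.4 − 15·7 = 0 → M_O = 434.1 kip·ft.

O_x = 0, O_y = 33.52 kip, M_O = 434.1 kip·ft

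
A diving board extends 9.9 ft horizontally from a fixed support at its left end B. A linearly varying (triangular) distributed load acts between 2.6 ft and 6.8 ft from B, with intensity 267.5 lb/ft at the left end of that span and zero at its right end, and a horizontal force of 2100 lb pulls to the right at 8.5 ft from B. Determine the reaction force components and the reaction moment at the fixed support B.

Resultant of the triangular load: ½ × 267.5 × 4.2 = 561.75 lb, acting at 4 ft from B (one-third of the span from the peak).
ΣF_x = 0: B_x + 2100 = 0 → B_x = -2100 lb.
ΣF_y = 0: B_y − ½·267.5·4.2 = 0 → B_y = 561.7 lb.
ΣM about B: M_B − (½·267.5·4.2)·4 = 0 → M_B = 2247 lb·ft.

B_x = -2100 lb, B_y = 561.7 lb, M_B = 2247 lb·ft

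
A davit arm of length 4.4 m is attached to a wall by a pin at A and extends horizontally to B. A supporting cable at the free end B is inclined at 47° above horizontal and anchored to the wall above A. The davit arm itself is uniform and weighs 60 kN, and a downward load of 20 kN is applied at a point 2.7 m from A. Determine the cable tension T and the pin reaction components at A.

T = 57.80 kN, A_x = 39.42 kN, A_y = 37.73 kN

ΣM about A: T·sin47°·4.4 − 60·2.2 − 20·2.7 = 0 → T = 186/(4.4·0.731354) = 57.8006 ≈ 57.80 kN.
ΣF_x = 0: A_x − T·cos47° = 0 → A_x = 57.8006 × 0.681998 = 39.42 kN.
ΣF_y = 0: A_y + T·sin47° − 60 − 20 = 0 → A_y = 80 − 57.8006 × 0.731354 = 37.73 kN.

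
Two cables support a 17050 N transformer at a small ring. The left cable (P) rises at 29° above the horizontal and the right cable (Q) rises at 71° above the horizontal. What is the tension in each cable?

T_P = 5637 N, T_Q = 15140 N

ΣF_x = 0: −T_P·cos29° + T_Q·cos71° = 0 → T_Q = 2.68644·T_P.
ΣF_y = 0: T_P·sin29° + T_Q·sin71° = 17050.
Substitute: T_P·(0.48481 + 2.68644·0.945519) = 17050 → T_P = 5636.57 ≈ 5637 N.
Then T_Q = 2.68644 × 5636.57 = 15140 N.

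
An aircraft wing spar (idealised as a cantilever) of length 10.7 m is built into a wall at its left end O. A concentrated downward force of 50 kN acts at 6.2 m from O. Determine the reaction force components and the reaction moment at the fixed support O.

ΣF_x = 0: O_x = 0.
ΣF_y = 0: O_y − 50 = 0 → O_y = 50.00 kN.
ΣM about O: M_O − 50·6.2 = 0 → M_O = 310.0 kN·m.

O_x = 0, O_y = 50.00 kN, M_O = 310.0 kN·m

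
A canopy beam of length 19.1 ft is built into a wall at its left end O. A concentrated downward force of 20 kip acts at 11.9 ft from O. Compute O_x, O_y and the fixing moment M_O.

O_x = 0, O_y = 20.00 kip, M_O = 238.0 kip·ft

ΣF_x = 0: O_x = 0.
ΣF_y = 0: O_y − 20 = 0 → O_y = 20.00 kip.
ΣM about O: M_O − 20·11.9 = 0 → M_O = 238.0 kip·ft.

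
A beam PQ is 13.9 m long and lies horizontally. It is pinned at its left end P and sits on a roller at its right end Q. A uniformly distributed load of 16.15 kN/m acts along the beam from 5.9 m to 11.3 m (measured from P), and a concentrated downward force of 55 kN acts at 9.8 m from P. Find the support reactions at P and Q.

Resultant of the distributed load: 16.15 × 5.4 = 87.21 kN at 8.6 m from P.
ΣM about P: Q_y·13.9 − (16.15·5.4)·8.6 − 55·9.8 = 0 → Q_y = 1289.006/13.9 = 92.7342 ≈ 92.73 kN.
ΣF_y = 0: P_y + 92.7342 − 16.15·5.4 − 55 = 0 → P_y = 49.48 kN.
ΣF_x = 0: no horizontal applied forces, so P_x = 0.

P_x = 0, P_y = 49.48 kN, Q_y = 92.73 kN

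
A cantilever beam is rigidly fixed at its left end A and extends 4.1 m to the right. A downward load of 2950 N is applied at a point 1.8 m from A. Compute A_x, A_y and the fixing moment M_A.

ΣF_x = 0: A_x = 0.
ΣF_y = 0: A_y − 2950 = 0 → A_y = 2950 N.
ΣM about A: M_A − 2950·1.8 = 0 → M_A = 5310 N·m.

A_x = 0, A_y = 2950 N, M_A = 5310 N·m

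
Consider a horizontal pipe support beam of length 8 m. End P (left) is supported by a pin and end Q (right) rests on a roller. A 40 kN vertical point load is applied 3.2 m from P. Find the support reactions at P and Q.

P_x = 0, P_y = 24.00 kN, Q_y = 16.00 kN

Moments about P: Q_y·8 − 40·3.2 = 0 → Q_y = 128/8 = 16.00 kN.
ΣF_y = 0: P_y + 16 − 40 = 0 → P_y = 24.00 kN.
ΣF_x = 0: no horizontal applied forces, so P_x = 0.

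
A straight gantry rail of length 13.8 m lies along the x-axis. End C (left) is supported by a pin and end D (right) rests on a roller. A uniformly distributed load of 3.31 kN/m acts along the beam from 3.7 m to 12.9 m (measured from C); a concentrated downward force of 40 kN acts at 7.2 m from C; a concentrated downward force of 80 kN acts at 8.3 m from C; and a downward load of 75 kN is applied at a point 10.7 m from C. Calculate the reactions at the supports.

C_x = 0, C_y = 80.00 kN, D_y = 145.5 kN

Resultant of the distributed load: 3.31 × 9.2 = 30.452 kN at 8.3 m from C.
ΣM about C: D_y·13.8 − (3.31·9.2)·8.3 − 40·7.2 − 80·8.3 − 75·10.7 = 0 → D_y = 2007.2516/13.8 = 145.453 ≈ 145.5 kN.
ΣF_y = 0: C_y + 145.453 − 3.31·9.2 − 40 − 80 − 75 = 0 → C_y = 80.00 kN.
ΣF_x = 0: no horizontal applied forces, so C_x = 0.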